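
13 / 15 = 0.87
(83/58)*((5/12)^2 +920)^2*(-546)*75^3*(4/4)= -2072068190059765625/7424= -279104012669688.26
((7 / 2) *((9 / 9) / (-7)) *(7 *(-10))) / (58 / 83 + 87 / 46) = 133630 / 9889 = 13.51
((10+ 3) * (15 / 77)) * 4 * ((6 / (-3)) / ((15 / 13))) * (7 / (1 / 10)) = -13520 / 11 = -1229.09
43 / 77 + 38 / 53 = 5205 / 4081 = 1.28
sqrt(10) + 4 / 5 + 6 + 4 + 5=sqrt(10) + 79 / 5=18.96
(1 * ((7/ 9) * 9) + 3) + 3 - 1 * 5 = 8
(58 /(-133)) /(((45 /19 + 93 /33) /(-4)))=0.34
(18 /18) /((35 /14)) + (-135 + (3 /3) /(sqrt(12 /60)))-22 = -783 /5 + sqrt(5) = -154.36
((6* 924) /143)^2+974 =418622 /169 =2477.05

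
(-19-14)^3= -35937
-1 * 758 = -758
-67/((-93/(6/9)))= 134/279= 0.48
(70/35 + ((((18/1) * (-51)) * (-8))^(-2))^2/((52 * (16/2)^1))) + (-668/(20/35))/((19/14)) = -19758637570420698513389/22992045188510121984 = -859.37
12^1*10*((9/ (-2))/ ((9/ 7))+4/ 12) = -380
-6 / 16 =-3 / 8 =-0.38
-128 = -128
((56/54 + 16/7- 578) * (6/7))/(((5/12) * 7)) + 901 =3766733/5145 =732.12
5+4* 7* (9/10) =151/5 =30.20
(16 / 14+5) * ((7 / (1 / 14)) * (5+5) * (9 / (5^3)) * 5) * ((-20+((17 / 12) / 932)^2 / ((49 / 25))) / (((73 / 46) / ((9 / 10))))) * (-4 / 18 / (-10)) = -24246365865359 / 44386686400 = -546.25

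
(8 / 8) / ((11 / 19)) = 19 / 11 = 1.73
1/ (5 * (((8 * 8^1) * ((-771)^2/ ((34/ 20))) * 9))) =17/ 17119900800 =0.00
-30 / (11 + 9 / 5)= -75 / 32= -2.34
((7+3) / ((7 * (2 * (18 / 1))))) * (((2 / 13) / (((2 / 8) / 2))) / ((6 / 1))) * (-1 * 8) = -160 / 2457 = -0.07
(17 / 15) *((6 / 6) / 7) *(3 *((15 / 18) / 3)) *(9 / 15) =17 / 210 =0.08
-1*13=-13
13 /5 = 2.60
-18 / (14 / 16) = -144 / 7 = -20.57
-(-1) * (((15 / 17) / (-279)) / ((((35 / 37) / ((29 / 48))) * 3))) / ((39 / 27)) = -1073 / 2301936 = -0.00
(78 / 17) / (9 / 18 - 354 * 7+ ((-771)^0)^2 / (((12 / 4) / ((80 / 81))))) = -37908 / 20466385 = -0.00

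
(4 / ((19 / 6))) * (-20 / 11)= -480 / 209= -2.30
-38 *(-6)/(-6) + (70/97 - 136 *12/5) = -176384/485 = -363.68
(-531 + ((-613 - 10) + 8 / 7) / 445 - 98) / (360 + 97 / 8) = -15709504 / 9273355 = -1.69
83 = 83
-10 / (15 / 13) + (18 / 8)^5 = 150523 / 3072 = 49.00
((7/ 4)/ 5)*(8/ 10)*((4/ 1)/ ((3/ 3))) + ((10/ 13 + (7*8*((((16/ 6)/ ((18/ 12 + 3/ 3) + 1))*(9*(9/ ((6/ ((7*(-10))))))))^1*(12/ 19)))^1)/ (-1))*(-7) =-1100695834/ 6175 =-178250.34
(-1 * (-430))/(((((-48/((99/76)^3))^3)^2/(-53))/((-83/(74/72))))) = 9744081455223100177784085463223392463985/555234308864888204858503318084818015617024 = 0.02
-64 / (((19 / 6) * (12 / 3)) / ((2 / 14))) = -96 / 133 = -0.72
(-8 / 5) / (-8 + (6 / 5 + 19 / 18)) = 144 / 517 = 0.28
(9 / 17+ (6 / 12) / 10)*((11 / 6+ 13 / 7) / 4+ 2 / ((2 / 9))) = 328399 / 57120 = 5.75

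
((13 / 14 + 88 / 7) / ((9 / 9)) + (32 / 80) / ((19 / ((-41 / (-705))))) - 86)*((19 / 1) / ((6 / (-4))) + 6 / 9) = 19422422 / 22325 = 869.99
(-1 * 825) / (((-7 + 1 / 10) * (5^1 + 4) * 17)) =2750 / 3519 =0.78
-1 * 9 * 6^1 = -54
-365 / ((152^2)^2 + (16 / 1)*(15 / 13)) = -4745 / 6939332848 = -0.00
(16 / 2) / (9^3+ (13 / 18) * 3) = 48 / 4387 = 0.01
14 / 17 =0.82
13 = 13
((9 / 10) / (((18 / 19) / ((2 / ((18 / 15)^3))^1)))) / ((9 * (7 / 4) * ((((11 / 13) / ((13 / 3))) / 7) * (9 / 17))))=1364675 / 288684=4.73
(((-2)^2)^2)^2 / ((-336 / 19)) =-14.48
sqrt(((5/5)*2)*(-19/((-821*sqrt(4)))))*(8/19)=8*sqrt(15599)/15599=0.06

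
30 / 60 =1 / 2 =0.50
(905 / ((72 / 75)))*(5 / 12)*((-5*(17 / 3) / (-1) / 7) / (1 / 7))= 9615625 / 864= 11129.20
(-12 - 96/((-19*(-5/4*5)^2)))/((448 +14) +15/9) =-422892/16518125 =-0.03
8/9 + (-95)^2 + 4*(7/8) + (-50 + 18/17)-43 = 2734859/306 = 8937.45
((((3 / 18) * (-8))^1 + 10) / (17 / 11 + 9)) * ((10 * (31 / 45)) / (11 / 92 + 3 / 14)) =2854852 / 168345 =16.96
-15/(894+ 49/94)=-282/16817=-0.02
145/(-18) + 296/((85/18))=83579/1530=54.63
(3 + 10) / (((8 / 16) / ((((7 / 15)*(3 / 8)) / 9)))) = 91 / 180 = 0.51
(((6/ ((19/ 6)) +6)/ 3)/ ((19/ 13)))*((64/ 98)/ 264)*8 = 20800/ 583737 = 0.04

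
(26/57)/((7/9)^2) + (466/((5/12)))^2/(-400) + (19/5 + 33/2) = -3614598623/1163750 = -3105.99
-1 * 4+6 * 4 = 20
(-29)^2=841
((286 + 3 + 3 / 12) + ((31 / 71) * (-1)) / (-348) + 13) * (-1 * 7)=-13069042 / 6177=-2115.76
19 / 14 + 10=159 / 14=11.36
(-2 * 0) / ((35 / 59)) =0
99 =99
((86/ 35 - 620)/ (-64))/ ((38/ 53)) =572771/ 42560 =13.46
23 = 23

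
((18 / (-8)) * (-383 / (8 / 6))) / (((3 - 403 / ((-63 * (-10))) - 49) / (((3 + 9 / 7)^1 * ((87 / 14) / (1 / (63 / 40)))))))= -581.28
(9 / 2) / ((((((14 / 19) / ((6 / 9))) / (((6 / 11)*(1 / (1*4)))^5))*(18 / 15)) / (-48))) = -69255 / 9018856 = -0.01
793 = 793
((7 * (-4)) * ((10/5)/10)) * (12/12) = -5.60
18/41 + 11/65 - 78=-206249/2665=-77.39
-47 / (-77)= 47 / 77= 0.61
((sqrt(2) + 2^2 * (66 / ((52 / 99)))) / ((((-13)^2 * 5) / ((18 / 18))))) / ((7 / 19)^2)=361 * sqrt(2) / 41405 + 2358774 / 538265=4.39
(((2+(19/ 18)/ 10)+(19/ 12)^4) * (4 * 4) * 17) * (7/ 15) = 103519171/ 97200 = 1065.01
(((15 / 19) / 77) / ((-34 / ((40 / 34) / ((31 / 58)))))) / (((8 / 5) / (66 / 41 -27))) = 11320875 / 1074775394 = 0.01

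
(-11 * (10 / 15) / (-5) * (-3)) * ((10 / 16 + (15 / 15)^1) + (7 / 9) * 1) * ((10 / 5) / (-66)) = 173 / 540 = 0.32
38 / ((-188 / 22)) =-209 / 47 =-4.45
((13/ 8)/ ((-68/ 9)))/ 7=-0.03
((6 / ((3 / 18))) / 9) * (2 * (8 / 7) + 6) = 232 / 7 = 33.14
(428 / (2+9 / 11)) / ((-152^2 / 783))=-921591 / 179056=-5.15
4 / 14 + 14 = 100 / 7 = 14.29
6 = 6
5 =5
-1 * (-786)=786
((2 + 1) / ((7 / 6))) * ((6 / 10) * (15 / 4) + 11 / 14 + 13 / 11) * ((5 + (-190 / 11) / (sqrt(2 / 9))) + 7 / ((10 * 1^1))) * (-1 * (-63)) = 5997483 / 1540 - 29987415 * sqrt(2) / 1694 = -21140.13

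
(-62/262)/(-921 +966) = -0.01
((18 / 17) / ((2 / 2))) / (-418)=-9 / 3553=-0.00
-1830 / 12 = -305 / 2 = -152.50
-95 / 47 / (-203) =95 / 9541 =0.01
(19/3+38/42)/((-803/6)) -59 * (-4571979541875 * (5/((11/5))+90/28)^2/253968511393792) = 83055947050019314249/2601701519430221824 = 31.92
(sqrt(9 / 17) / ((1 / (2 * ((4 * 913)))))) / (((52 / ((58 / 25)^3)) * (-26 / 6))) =-3206470608 * sqrt(17) / 44890625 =-294.51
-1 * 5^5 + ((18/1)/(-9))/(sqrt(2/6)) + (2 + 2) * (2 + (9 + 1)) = -3077 - 2 * sqrt(3) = -3080.46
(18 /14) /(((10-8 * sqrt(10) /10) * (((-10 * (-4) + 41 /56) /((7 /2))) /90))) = 2520 * sqrt(10) /29653 + 31500 /29653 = 1.33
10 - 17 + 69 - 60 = 2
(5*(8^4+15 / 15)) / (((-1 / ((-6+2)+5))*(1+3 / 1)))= -20485 / 4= -5121.25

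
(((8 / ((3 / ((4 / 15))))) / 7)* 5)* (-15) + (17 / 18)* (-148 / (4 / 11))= -49393 / 126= -392.01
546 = 546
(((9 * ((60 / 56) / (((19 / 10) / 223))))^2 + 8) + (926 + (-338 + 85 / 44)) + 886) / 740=998097095377 / 575953840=1732.95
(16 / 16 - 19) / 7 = -2.57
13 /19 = 0.68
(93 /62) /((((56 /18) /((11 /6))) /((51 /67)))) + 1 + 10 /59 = 815667 /442736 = 1.84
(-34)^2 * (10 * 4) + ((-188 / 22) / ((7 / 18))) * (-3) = 3565556 / 77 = 46305.92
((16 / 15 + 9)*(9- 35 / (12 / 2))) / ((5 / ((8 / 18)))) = 5738 / 2025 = 2.83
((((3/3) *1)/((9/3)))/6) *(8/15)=4/135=0.03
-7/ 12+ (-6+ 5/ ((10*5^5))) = -246869/ 37500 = -6.58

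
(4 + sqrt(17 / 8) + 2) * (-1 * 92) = -552 - 23 * sqrt(34) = -686.11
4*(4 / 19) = 16 / 19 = 0.84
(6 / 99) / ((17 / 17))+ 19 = 629 / 33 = 19.06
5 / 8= 0.62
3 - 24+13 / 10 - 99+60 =-587 / 10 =-58.70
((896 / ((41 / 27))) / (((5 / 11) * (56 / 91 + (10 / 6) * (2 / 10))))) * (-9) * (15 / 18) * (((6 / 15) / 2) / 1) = -15567552 / 7585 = -2052.41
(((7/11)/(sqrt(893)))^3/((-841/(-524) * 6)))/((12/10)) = 224665 * sqrt(893)/8033771561211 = 0.00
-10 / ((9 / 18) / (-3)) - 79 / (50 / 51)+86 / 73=-70817 / 3650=-19.40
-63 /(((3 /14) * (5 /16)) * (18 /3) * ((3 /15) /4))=-3136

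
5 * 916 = 4580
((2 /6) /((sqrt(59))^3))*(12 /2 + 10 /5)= 8*sqrt(59) /10443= 0.01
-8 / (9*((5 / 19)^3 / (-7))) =384104 / 1125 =341.43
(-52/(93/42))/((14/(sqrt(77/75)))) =-52 * sqrt(231)/465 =-1.70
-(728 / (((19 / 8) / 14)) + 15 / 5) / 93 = -46.18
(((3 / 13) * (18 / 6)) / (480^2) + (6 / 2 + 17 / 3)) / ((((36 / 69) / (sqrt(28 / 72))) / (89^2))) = 82052.46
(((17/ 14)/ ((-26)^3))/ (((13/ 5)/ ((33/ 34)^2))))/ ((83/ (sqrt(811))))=-5445*sqrt(811)/ 18054207808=-0.00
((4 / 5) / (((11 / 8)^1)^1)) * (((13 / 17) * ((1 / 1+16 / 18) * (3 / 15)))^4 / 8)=114244 / 225534375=0.00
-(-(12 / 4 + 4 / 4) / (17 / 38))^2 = -23104 / 289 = -79.94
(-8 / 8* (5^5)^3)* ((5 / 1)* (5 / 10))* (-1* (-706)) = -53863525390625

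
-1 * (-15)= 15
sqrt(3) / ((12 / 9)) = 3 * sqrt(3) / 4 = 1.30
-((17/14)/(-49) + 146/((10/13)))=-650929/3430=-189.78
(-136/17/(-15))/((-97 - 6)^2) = 8/159135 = 0.00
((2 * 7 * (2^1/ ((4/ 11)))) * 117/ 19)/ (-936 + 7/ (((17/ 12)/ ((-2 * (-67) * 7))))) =51051/ 398240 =0.13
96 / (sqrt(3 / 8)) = 64*sqrt(6) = 156.77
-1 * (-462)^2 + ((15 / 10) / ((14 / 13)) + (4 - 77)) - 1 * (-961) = -5951529 / 28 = -212554.61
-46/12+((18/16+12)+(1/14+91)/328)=131827/13776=9.57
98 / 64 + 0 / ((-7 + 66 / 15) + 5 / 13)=49 / 32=1.53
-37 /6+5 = -7 /6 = -1.17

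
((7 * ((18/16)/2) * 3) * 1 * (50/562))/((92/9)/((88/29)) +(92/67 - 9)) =-31340925/126987272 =-0.25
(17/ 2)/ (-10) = -17/ 20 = -0.85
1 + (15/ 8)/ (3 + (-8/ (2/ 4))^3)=32729/ 32744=1.00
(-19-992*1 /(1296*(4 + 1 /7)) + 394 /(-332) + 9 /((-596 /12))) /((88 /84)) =-8358812875 /426067884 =-19.62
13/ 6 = 2.17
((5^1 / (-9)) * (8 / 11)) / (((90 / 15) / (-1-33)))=680 / 297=2.29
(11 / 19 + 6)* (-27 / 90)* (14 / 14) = -75 / 38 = -1.97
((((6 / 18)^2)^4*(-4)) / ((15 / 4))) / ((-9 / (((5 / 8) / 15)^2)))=1 / 31886460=0.00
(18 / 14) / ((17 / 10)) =90 / 119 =0.76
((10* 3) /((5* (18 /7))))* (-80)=-560 /3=-186.67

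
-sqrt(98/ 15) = -7*sqrt(30)/ 15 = -2.56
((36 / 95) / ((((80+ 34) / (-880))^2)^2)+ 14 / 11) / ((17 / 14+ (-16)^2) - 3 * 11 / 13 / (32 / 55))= 961380599012288 / 180492753077703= 5.33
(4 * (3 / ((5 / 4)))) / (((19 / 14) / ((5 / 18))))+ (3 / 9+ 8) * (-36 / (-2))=8662 / 57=151.96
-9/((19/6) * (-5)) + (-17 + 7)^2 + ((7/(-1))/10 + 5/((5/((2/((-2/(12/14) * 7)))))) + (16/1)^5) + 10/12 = 2928953686/2793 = 1048676.58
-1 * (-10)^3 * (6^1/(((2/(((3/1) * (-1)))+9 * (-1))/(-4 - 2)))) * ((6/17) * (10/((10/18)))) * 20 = 233280000/493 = 473184.58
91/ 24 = 3.79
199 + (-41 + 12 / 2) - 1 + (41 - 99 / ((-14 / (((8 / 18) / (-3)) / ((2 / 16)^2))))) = 2876 / 21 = 136.95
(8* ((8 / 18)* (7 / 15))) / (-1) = -224 / 135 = -1.66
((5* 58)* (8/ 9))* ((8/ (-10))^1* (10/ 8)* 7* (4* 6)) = -129920/ 3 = -43306.67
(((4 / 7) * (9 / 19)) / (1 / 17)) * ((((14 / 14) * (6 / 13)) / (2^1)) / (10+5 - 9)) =306 / 1729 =0.18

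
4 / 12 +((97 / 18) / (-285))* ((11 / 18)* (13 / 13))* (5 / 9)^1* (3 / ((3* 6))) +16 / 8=2325901 / 997272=2.33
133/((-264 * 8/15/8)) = -665/88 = -7.56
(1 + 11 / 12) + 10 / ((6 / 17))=30.25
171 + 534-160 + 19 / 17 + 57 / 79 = 734405 / 1343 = 546.84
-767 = -767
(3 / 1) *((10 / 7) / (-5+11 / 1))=5 / 7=0.71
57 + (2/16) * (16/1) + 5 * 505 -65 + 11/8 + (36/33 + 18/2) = 222681/88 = 2530.47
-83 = -83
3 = 3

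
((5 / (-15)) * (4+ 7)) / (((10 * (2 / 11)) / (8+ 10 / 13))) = -2299 / 130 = -17.68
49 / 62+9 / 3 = 235 / 62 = 3.79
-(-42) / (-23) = -42 / 23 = -1.83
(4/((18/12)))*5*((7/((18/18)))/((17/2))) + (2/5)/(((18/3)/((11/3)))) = 8587/765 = 11.22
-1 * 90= -90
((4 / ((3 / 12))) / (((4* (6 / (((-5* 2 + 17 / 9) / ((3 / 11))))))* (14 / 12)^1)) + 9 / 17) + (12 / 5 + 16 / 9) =-197399 / 16065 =-12.29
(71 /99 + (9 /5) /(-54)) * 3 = 677 /330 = 2.05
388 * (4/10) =155.20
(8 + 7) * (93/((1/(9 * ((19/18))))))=26505/2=13252.50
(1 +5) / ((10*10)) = 0.06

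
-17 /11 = -1.55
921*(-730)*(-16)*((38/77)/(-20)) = -20438832/77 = -265439.38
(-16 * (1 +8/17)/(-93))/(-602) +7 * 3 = 21.00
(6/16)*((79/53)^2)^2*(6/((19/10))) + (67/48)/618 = 26006886644953/4447201339296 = 5.85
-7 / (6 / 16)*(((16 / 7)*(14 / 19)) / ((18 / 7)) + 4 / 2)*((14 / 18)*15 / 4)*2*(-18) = 889840 / 171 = 5203.74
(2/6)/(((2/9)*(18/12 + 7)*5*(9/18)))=6/85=0.07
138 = 138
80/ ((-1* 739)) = -80/ 739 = -0.11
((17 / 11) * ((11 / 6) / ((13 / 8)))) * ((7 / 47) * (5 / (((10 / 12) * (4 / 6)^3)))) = 3213 / 611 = 5.26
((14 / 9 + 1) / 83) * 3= 23 / 249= 0.09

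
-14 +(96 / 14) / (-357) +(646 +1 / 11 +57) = 6313964 / 9163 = 689.07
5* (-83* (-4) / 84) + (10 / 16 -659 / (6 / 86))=-9425.28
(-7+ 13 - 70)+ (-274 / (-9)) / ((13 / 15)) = -1126 / 39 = -28.87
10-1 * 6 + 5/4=21/4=5.25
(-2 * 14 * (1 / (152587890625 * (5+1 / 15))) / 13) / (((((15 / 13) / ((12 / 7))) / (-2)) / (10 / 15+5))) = 136 / 2899169921875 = 0.00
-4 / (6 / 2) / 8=-1 / 6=-0.17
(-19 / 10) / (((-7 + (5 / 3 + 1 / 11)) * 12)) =209 / 6920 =0.03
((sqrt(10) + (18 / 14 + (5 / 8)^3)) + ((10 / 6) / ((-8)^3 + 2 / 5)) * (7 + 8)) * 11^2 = 821439597 / 4583936 + 121 * sqrt(10) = 561.84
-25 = -25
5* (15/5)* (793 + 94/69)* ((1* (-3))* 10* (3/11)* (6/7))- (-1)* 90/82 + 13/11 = -83560.51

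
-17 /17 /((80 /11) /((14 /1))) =-77 /40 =-1.92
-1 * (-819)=819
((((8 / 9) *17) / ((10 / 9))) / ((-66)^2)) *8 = 136 / 5445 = 0.02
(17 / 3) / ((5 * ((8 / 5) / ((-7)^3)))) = -5831 / 24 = -242.96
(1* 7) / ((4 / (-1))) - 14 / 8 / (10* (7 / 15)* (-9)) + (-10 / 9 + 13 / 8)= -43 / 36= -1.19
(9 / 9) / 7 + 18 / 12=23 / 14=1.64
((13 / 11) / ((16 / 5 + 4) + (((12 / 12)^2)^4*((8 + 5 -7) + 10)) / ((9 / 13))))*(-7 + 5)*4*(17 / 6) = -3315 / 3751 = -0.88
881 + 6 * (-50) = 581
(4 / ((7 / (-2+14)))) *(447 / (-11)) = -21456 / 77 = -278.65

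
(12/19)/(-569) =-0.00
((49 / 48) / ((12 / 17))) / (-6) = -833 / 3456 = -0.24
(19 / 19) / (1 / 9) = 9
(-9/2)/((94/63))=-567/188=-3.02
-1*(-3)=3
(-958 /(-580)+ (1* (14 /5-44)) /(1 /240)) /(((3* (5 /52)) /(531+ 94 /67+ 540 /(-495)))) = -29189350155082 /1602975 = -18209485.58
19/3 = 6.33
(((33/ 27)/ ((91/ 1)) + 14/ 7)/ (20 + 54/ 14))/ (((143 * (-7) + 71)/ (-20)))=3298/ 1817127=0.00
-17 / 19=-0.89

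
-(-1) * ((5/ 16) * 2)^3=125/ 512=0.24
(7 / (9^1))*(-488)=-3416 / 9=-379.56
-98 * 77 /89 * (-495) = 3735270 /89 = 41969.33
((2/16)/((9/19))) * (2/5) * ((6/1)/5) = 19/150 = 0.13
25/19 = 1.32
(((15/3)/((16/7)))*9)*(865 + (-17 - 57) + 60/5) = 252945/16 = 15809.06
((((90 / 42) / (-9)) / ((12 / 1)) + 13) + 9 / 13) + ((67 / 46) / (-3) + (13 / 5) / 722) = 1793957617 / 136003140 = 13.19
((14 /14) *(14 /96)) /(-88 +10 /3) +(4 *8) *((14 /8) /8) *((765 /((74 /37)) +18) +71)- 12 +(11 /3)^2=120771857 /36576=3301.94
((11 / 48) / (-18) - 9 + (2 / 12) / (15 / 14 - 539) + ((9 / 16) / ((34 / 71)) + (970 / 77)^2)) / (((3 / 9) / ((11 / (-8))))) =-2909918631407 / 4676208768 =-622.28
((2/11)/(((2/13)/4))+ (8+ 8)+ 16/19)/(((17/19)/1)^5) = 587487068/15618427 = 37.61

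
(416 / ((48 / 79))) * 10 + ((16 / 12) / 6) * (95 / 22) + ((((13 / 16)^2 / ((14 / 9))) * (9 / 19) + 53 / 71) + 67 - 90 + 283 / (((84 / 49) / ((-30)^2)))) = 74381984865101 / 478646784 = 155400.57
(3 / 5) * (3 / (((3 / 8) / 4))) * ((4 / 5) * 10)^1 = 768 / 5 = 153.60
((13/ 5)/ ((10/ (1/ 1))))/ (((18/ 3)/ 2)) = 13/ 150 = 0.09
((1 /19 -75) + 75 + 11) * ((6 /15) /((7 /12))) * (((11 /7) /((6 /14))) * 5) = 2640 /19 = 138.95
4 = 4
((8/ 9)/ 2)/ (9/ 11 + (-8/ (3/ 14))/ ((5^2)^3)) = 687500/ 1261929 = 0.54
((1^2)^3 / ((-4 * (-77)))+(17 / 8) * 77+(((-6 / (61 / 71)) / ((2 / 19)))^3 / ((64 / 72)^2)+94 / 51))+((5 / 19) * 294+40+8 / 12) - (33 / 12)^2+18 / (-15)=-2001456571952980627 / 5419434672960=-369310.95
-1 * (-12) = 12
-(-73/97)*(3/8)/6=73/1552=0.05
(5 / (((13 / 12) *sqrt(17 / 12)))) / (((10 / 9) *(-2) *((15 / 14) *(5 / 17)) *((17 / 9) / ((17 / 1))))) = -2268 *sqrt(51) / 325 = -49.84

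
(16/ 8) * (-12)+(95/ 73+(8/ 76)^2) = -597885/ 26353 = -22.69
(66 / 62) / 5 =33 / 155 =0.21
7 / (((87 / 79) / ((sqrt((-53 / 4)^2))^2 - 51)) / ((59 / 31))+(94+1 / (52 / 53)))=3381331772 / 45901035897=0.07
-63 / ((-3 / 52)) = 1092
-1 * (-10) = 10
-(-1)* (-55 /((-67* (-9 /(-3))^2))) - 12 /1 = -7181 /603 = -11.91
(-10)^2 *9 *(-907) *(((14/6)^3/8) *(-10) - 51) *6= 327563050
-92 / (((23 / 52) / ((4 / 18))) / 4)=-184.89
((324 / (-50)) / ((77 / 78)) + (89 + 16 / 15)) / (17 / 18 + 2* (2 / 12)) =2893362 / 44275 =65.35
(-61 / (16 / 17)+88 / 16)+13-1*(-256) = 3355 / 16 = 209.69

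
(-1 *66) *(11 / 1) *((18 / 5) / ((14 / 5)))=-933.43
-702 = -702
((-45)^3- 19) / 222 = -45572 / 111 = -410.56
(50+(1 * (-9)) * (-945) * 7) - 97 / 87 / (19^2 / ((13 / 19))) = 35556334544 / 596733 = 59585.00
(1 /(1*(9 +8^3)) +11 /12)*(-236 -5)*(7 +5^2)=-7084.14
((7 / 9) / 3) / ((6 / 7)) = 0.30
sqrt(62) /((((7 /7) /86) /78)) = 6708 * sqrt(62) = 52818.84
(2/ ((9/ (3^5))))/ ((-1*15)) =-18/ 5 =-3.60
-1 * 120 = -120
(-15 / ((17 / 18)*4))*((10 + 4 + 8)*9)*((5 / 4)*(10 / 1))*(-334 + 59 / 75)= 3274556.03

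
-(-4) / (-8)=-1 / 2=-0.50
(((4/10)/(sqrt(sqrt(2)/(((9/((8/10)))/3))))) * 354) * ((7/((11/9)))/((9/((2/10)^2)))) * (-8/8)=-1239 * sqrt(15) * 2^(3/4)/1375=-5.87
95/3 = 31.67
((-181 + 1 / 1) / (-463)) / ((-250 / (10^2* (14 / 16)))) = -63 / 463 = -0.14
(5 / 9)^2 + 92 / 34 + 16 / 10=31771 / 6885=4.61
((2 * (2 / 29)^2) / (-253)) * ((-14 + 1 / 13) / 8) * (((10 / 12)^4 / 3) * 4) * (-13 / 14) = -113125 / 2895414984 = -0.00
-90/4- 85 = -215/2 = -107.50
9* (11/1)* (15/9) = 165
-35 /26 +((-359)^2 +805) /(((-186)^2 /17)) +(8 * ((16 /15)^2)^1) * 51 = 1480213714 /2810925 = 526.59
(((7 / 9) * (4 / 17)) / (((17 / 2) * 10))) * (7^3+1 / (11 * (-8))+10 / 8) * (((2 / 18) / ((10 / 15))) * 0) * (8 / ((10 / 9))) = 0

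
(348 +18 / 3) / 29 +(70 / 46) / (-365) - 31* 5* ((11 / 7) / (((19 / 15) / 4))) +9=-4843782494 / 6475903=-747.97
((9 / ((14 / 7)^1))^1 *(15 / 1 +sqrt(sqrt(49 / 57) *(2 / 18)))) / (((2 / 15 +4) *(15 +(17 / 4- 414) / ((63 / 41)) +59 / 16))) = -510300 / 7748729- 3780 *57^(3 / 4) *sqrt(7) / 147225851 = -0.07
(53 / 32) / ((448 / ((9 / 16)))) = 477 / 229376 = 0.00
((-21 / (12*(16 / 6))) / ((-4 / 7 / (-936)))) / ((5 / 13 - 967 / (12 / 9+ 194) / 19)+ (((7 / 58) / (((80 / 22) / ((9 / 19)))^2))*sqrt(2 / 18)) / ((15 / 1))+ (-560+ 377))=685834564779000 / 116678977195993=5.88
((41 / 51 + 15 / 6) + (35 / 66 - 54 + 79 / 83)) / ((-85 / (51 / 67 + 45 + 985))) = 10550448970 / 17678419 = 596.80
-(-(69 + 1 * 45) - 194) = 308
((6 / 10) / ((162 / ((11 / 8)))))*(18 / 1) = 0.09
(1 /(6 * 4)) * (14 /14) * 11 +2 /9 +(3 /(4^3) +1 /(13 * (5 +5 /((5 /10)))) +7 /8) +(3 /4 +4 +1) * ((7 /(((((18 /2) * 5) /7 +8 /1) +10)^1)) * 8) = 3506731 /237120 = 14.79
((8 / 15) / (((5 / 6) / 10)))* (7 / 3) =224 / 15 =14.93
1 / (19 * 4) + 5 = 381 / 76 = 5.01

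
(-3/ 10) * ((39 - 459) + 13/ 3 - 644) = 3179/ 10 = 317.90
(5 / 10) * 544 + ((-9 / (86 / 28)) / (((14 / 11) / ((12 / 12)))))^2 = 512729 / 1849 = 277.30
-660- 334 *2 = -1328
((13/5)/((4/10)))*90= 585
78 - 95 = -17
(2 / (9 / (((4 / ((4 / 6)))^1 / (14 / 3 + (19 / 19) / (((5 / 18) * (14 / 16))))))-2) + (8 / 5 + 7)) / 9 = 1907 / 1955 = 0.98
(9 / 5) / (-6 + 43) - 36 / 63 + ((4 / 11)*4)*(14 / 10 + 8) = 187321 / 14245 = 13.15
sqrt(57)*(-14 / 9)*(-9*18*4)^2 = -653184*sqrt(57) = -4931431.06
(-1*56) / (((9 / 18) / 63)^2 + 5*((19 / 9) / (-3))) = 889056 / 55859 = 15.92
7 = 7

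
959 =959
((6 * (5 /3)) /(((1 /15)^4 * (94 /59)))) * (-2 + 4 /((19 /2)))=-448031250 /893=-501714.73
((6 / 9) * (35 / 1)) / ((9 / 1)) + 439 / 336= 11791 / 3024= 3.90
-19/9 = -2.11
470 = 470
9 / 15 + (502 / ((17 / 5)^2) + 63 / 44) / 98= 6590539 / 6230840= 1.06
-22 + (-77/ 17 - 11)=-638/ 17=-37.53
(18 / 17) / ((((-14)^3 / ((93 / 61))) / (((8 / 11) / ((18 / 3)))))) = -279 / 3912601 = -0.00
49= 49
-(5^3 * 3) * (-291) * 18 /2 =982125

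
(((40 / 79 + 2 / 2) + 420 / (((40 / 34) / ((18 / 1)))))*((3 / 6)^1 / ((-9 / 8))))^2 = 4125334712464 / 505521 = 8160560.52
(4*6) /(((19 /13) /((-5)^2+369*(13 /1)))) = 1504464 /19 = 79182.32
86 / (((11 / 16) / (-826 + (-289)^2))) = 113788320 / 11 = 10344392.73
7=7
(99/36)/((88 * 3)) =1/96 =0.01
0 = 0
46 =46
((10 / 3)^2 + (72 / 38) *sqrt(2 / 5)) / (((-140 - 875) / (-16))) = 576 *sqrt(10) / 96425 + 320 / 1827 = 0.19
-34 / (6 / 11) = -187 / 3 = -62.33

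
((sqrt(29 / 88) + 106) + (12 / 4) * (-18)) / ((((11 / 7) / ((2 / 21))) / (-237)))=-8216 / 11 - 79 * sqrt(638) / 242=-755.15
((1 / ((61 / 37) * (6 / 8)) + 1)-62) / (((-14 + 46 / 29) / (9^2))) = 191661 / 488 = 392.75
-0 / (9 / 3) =0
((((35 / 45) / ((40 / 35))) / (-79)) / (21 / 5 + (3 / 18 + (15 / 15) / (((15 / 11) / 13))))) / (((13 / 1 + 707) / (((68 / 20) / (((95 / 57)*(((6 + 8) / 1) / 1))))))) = -119 / 948758400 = -0.00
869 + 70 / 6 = 2642 / 3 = 880.67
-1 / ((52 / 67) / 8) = -10.31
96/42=16/7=2.29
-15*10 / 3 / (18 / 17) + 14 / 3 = -383 / 9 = -42.56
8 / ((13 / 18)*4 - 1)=72 / 17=4.24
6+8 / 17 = 110 / 17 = 6.47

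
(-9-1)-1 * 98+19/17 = -1817/17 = -106.88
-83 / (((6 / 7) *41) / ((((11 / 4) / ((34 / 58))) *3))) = -33.24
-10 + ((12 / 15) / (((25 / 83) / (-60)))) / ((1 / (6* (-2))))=47558 / 25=1902.32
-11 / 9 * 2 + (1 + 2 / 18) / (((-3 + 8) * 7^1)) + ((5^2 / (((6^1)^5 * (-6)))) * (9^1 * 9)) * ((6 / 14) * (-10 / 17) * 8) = -1423 / 612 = -2.33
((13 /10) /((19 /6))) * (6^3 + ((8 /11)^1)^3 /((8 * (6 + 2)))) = 11212656 /126445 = 88.68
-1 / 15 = -0.07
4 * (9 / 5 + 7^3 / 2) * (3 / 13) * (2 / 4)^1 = 5199 / 65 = 79.98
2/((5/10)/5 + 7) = 20/71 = 0.28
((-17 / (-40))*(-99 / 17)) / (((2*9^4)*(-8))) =0.00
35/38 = 0.92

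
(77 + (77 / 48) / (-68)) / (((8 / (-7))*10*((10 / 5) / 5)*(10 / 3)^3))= -15828813 / 34816000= -0.45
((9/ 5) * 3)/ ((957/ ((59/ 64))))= 531/ 102080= 0.01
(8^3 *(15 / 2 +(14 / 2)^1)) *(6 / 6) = 7424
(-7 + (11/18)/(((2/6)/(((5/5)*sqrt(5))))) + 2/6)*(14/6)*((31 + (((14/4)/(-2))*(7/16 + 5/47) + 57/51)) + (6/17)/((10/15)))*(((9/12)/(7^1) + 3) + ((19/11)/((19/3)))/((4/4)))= -2812034215/1687488 + 562406843*sqrt(5)/1227264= -641.70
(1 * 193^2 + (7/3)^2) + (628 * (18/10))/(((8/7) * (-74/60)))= 12138673/333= 36452.47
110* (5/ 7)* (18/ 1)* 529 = 5237100/ 7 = 748157.14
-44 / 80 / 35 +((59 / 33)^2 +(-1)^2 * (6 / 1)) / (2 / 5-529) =-0.03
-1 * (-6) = 6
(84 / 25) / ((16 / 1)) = 21 / 100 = 0.21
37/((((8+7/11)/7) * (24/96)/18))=205128/95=2159.24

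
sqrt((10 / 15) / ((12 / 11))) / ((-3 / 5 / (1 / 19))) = -0.07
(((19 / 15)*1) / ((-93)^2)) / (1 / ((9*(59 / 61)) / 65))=1121 / 57155475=0.00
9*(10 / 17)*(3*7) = 1890 / 17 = 111.18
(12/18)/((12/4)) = 2/9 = 0.22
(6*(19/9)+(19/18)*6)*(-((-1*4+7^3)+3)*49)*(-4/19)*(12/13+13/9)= 2063096/13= 158699.69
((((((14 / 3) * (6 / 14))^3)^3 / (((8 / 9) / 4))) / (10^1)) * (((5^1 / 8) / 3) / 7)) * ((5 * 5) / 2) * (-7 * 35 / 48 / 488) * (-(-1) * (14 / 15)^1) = -1225 / 1464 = -0.84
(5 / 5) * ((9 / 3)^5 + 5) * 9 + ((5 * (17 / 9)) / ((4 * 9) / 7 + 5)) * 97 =1483963 / 639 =2322.32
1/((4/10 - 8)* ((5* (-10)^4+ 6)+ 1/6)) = -15/5700703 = -0.00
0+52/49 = 52/49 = 1.06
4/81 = 0.05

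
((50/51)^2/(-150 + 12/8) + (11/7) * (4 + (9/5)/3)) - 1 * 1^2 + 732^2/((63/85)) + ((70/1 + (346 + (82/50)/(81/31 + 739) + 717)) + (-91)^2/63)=724207.81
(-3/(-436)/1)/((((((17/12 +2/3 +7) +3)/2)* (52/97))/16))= 6984/205465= 0.03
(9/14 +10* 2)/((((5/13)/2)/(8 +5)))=48841/35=1395.46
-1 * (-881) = 881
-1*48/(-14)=24/7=3.43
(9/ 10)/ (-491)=-0.00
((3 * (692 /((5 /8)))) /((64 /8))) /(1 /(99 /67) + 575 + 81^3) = 205524 /263348255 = 0.00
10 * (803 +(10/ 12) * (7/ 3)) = 72445/ 9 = 8049.44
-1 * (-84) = 84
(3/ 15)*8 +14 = 78/ 5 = 15.60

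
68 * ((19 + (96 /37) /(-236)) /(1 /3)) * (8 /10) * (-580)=-3923775168 /2183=-1797423.35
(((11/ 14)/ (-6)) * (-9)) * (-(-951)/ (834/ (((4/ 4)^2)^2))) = 10461/ 7784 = 1.34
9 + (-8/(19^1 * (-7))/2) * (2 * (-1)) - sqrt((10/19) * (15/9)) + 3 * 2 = 1987/133 - 5 * sqrt(114)/57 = 14.00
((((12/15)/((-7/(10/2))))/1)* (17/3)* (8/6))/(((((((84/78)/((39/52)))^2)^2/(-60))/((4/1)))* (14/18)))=589927455/1882384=313.39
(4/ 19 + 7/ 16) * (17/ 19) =3349/ 5776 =0.58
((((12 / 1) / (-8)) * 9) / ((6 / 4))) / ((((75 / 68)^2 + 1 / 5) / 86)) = -17894880 / 32749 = -546.43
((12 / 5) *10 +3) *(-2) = -54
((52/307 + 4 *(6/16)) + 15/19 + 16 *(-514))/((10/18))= -863212491/58330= -14798.77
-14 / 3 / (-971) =14 / 2913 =0.00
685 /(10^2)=137 /20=6.85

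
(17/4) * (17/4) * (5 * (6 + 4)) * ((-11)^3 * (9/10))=-17309655/16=-1081853.44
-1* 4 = -4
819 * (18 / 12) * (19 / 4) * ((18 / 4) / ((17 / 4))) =420147 / 68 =6178.63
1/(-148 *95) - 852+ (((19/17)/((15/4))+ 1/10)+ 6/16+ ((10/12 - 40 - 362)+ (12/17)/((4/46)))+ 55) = -1705564571/1434120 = -1189.28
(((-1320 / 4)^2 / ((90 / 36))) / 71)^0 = 1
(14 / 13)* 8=112 / 13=8.62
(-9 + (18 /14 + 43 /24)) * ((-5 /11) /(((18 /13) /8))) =15.55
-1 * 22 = -22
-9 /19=-0.47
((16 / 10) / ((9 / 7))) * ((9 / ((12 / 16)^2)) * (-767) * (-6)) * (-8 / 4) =-2748928 / 15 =-183261.87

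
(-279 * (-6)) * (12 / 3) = 6696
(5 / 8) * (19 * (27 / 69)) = 855 / 184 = 4.65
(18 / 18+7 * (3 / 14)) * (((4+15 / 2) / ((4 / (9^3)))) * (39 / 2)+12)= 3270525 / 32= 102203.91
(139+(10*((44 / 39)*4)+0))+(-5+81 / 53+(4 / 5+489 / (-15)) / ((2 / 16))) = -762139 / 10335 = -73.74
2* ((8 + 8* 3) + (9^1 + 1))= 84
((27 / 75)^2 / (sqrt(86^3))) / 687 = 0.00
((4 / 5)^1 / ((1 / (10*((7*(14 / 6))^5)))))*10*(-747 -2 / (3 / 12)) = -17061505039600 / 243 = -70211954895.47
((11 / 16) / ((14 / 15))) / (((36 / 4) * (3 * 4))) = 55 / 8064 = 0.01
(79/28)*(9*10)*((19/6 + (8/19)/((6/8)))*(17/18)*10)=8940.71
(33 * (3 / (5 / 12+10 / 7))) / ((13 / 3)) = 24948 / 2015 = 12.38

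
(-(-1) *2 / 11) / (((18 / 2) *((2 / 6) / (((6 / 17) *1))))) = 4 / 187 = 0.02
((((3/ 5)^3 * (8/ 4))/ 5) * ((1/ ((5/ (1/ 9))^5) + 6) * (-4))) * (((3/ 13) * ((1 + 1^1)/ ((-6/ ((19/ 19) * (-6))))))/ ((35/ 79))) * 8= -861206954624/ 49833984375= -17.28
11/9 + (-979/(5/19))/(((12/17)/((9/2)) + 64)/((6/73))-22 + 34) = -1722187/496080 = -3.47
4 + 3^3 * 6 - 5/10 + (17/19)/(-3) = 18833/114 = 165.20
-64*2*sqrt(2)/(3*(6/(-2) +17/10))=1280*sqrt(2)/39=46.42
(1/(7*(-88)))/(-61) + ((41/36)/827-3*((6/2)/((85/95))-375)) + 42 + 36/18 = 5510225940085/4754528856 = 1158.94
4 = 4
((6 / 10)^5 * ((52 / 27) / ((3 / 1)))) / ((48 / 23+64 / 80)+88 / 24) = 10764 / 1413125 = 0.01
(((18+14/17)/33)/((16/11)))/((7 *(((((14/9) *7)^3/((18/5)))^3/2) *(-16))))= -94143178827/620099898084298979200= -0.00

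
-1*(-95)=95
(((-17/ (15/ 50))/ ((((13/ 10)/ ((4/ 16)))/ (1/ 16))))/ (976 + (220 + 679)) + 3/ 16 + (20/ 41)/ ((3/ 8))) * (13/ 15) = 1427539/ 1107000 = 1.29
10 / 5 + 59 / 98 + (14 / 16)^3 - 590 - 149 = -18457945 / 25088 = -735.73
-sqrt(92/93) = -2 * sqrt(2139)/93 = -0.99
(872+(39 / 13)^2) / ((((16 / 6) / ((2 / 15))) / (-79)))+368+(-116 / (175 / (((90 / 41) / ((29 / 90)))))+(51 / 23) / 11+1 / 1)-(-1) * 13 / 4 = -2259664557 / 726110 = -3112.01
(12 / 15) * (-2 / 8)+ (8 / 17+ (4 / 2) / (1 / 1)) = 2.27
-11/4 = -2.75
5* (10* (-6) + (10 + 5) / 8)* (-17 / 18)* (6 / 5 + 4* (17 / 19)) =598145 / 456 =1311.72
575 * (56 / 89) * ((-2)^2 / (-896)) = -575 / 356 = -1.62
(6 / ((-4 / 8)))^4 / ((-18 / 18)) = -20736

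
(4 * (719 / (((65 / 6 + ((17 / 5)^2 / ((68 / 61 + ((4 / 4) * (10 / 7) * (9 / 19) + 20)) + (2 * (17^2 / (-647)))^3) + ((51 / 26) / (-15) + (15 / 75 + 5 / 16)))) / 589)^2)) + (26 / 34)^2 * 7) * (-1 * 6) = -25088956038367516417472692859286562986847468698 / 579941327975191396363530683619856619089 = -43261197.00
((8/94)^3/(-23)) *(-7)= 448/2387929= 0.00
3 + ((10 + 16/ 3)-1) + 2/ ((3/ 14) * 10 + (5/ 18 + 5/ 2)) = 8249/ 465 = 17.74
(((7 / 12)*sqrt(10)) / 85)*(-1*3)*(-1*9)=63*sqrt(10) / 340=0.59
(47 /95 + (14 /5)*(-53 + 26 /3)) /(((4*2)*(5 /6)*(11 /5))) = -35237 /4180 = -8.43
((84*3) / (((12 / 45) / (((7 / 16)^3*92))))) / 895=1491021 / 183296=8.13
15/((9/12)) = 20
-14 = -14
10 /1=10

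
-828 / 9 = -92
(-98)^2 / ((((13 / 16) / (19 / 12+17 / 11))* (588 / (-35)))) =-2833180 / 1287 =-2201.38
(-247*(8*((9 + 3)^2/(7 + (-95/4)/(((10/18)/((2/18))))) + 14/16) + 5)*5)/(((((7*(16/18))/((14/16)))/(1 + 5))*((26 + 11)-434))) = 4368195/3176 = 1375.38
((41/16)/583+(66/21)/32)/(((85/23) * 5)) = 1541/277508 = 0.01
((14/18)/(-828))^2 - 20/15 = -74043023/55532304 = -1.33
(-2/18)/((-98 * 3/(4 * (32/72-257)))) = -4618/11907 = -0.39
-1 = -1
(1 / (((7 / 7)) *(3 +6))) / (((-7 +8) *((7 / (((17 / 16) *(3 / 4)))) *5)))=17 / 6720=0.00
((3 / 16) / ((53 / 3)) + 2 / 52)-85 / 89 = -0.91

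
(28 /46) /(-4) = -7 /46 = -0.15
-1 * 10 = -10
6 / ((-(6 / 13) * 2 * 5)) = -13 / 10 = -1.30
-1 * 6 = -6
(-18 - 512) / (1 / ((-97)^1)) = 51410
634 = 634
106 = 106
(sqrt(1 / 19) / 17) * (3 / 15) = 0.00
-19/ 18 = -1.06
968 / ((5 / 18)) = 3484.80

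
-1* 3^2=-9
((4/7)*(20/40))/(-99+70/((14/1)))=-1/329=-0.00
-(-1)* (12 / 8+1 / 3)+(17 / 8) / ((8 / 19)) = 6.88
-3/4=-0.75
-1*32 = -32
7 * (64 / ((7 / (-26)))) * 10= -16640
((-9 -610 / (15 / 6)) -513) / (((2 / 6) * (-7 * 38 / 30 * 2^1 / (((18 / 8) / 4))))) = 155115 / 2128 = 72.89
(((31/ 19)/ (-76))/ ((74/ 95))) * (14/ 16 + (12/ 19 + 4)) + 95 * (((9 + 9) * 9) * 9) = 118404866745/ 854848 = 138509.85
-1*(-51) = 51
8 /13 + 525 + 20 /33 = 526.22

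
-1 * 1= -1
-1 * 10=-10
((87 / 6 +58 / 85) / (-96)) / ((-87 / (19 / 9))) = 1691 / 440640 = 0.00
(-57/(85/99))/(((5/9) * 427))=-50787/181475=-0.28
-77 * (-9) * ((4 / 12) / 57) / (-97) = -77 / 1843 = -0.04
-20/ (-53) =20/ 53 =0.38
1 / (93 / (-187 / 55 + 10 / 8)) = -43 / 1860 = -0.02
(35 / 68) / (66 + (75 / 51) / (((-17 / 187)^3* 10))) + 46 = 405777 / 8822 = 46.00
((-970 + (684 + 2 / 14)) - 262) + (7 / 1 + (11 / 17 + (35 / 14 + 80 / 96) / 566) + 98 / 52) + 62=-1251199129 / 2626806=-476.32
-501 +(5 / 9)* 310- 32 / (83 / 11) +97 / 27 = -738244 / 2241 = -329.43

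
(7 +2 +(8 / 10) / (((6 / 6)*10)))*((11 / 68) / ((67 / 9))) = 22473 / 113900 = 0.20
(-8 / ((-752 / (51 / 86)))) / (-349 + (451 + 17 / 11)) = 33 / 541628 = 0.00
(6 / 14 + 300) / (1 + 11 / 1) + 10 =981 / 28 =35.04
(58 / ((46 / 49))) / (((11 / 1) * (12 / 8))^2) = 0.23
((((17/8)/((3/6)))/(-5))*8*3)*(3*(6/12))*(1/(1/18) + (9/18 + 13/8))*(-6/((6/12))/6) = 24633/20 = 1231.65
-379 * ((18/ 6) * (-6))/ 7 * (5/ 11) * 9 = 306990/ 77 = 3986.88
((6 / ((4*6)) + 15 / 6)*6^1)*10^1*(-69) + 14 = -11371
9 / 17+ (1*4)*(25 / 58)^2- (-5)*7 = 518589 / 14297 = 36.27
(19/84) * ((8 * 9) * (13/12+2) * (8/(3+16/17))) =47804/469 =101.93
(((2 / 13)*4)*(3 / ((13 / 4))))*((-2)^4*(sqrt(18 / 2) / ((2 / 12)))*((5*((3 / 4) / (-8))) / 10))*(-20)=25920 / 169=153.37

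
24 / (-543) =-0.04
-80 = -80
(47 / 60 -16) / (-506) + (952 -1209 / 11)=842.12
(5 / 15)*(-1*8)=-8 / 3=-2.67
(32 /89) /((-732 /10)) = -80 /16287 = -0.00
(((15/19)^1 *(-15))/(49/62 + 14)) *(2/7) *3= -83700/121961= -0.69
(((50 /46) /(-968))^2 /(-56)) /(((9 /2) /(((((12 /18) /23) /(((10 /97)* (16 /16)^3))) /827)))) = -12125 /7127898843453696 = -0.00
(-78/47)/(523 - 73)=-13/3525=-0.00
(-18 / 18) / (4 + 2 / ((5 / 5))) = -1 / 6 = -0.17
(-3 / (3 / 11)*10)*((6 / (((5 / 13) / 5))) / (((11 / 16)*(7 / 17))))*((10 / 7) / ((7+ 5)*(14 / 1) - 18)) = -14144 / 49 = -288.65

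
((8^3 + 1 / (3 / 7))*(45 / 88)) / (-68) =-23145 / 5984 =-3.87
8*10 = 80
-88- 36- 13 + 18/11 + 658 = 5749/11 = 522.64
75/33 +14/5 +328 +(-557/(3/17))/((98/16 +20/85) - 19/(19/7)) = 75609379/14355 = 5267.11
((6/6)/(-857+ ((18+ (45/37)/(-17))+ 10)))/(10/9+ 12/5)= -28305/82394788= -0.00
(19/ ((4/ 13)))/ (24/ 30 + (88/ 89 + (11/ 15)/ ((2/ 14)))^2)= 440209575/ 272894836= 1.61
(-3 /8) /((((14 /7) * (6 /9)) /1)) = -9 /32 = -0.28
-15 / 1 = -15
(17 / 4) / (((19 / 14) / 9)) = 1071 / 38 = 28.18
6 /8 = 0.75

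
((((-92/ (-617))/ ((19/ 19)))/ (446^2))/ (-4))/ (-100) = 23/ 12273117200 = 0.00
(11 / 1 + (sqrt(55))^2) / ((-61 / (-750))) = 49500 / 61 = 811.48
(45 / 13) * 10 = 450 / 13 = 34.62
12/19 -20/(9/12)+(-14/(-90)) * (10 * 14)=-728/171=-4.26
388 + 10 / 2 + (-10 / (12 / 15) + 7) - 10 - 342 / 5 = 3091 / 10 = 309.10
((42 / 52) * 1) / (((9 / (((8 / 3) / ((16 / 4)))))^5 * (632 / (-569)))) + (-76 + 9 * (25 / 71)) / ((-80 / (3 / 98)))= 76197115251379 / 2734276444492320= 0.03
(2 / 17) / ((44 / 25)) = 25 / 374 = 0.07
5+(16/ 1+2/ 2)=22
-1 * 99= -99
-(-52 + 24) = 28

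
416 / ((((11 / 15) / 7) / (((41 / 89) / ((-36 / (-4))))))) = 596960 / 2937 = 203.26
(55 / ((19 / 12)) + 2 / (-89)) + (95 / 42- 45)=-569861 / 71022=-8.02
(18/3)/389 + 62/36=12167/7002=1.74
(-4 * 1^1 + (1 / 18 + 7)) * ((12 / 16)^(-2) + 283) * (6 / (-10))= -28193 / 54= -522.09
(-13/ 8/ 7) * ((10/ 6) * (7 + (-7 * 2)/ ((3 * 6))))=-65/ 27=-2.41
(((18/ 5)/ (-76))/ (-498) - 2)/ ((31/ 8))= -126154/ 244435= -0.52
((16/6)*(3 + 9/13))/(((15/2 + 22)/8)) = 2048/767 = 2.67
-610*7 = -4270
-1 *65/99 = -0.66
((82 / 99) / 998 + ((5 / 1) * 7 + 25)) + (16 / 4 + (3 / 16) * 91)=64073753 / 790416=81.06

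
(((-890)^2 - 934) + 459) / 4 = 791625 / 4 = 197906.25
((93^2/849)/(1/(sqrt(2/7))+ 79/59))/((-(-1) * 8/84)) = -282190923/3363455+ 210750183 * sqrt(14)/6726910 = 33.32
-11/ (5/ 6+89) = -6/ 49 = -0.12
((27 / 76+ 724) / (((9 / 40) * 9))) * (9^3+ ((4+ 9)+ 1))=265775.78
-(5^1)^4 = -625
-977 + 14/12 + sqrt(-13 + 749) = -948.70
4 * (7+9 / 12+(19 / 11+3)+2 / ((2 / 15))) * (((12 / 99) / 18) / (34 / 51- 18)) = -31 / 726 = -0.04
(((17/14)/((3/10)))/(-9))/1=-85/189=-0.45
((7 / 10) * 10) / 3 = 7 / 3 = 2.33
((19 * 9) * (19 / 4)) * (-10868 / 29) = -8827533 / 29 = -304397.69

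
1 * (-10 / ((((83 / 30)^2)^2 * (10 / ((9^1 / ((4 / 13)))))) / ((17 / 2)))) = -201386250 / 47458321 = -4.24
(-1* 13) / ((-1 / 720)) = 9360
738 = 738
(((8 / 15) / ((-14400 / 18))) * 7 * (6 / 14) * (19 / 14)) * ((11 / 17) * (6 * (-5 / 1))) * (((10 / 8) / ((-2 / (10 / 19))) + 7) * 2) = 0.70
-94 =-94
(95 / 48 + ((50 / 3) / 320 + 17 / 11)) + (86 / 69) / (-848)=4602271 / 1287264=3.58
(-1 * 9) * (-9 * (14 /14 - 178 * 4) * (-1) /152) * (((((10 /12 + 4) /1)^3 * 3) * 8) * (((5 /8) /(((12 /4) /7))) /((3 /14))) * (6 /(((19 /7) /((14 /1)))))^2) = 91804580044695 /13718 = 6692271471.40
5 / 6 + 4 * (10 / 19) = 335 / 114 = 2.94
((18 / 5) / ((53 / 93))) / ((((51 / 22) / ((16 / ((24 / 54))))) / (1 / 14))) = 220968 / 31535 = 7.01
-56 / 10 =-28 / 5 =-5.60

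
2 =2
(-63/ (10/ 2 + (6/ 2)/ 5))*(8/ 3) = -30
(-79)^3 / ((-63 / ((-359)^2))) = 1008624751.73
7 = 7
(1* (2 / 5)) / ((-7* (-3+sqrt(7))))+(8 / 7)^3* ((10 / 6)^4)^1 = sqrt(7) / 35+1611907 / 138915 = 11.68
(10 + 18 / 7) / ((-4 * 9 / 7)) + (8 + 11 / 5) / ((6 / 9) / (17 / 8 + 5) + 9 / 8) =5.93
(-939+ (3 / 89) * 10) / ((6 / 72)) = -1002492 / 89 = -11263.96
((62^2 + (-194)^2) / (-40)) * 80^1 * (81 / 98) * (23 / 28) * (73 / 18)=-78350535 / 343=-228427.22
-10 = -10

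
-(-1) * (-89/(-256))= 89/256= 0.35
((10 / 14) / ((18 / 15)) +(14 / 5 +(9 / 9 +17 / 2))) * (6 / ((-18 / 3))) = -1354 / 105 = -12.90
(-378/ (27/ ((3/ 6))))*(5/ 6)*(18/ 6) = -35/ 2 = -17.50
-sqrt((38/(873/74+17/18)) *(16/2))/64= -3 *sqrt(2982829)/67888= -0.08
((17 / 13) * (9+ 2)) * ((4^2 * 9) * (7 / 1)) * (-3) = -565488 / 13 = -43499.08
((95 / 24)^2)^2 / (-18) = -81450625 / 5971968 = -13.64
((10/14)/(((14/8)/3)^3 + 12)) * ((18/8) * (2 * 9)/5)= 69984/147553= 0.47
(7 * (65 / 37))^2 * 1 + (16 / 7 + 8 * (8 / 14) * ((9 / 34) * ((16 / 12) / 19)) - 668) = -1592245047 / 3095309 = -514.41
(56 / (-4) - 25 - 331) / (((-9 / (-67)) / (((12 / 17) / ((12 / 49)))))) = -1214710 / 153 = -7939.28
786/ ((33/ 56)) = 14672/ 11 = 1333.82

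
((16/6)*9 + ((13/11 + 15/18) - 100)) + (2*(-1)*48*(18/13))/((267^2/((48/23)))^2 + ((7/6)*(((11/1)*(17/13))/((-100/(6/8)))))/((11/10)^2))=-208583989817191573/2819279808875310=-73.98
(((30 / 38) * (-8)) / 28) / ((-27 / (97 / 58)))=485 / 34713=0.01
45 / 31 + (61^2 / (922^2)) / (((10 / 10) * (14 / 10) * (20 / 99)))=1082525589 / 737872912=1.47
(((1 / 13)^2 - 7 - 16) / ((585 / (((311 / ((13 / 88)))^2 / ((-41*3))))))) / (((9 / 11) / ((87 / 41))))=928495069042816 / 252778130865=3673.16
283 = 283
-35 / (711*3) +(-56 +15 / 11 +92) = 876278 / 23463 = 37.35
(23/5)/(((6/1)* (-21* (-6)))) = 23/3780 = 0.01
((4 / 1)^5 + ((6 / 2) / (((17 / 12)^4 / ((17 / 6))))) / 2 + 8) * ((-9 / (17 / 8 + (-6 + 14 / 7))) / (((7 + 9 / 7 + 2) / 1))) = 2368520 / 4913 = 482.09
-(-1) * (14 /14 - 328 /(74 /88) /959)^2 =443144601 /1259043289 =0.35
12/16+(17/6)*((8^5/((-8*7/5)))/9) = -695753/756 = -920.31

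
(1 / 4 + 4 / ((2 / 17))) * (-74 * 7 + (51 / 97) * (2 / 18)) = -20648777 / 1164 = -17739.50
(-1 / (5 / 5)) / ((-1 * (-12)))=-1 / 12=-0.08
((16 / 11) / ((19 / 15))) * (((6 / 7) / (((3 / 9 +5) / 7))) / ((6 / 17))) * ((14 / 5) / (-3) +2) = 816 / 209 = 3.90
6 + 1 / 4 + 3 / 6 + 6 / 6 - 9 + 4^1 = 2.75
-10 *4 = -40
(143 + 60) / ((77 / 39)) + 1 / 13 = 14714 / 143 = 102.90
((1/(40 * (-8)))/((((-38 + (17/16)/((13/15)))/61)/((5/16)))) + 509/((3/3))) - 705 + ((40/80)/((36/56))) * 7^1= -190.55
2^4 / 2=8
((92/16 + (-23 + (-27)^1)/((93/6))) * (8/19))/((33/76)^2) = 190304/33759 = 5.64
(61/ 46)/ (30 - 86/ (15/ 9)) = -305/ 4968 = -0.06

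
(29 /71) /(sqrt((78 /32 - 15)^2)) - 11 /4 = -155125 /57084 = -2.72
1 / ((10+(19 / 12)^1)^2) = 144 / 19321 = 0.01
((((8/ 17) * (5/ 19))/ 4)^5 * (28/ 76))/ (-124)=-175000/ 2070751127229527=-0.00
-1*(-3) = 3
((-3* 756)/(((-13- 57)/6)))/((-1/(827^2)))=-664778988/5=-132955797.60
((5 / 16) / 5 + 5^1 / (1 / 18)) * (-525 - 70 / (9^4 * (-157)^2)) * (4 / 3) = -122346803481595 / 1940665068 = -63043.75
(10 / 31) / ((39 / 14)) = 140 / 1209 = 0.12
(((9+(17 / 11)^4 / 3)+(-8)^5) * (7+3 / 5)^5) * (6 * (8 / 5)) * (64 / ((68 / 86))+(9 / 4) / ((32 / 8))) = -148666318411125617536 / 228765625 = -649863013340.08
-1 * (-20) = 20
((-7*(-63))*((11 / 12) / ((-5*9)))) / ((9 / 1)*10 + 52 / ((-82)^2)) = -906059 / 9078180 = -0.10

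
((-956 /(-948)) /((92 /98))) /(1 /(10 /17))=58555 /92667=0.63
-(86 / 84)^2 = -1849 / 1764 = -1.05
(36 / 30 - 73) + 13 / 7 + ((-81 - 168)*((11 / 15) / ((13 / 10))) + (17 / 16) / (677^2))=-702042688041 / 3336635120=-210.40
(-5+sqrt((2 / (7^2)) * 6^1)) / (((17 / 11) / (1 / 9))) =-55 / 153+22 * sqrt(3) / 1071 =-0.32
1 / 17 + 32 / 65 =609 / 1105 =0.55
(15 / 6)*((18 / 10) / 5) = 9 / 10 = 0.90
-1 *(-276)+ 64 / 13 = 3652 / 13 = 280.92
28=28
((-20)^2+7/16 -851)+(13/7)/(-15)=-757153/1680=-450.69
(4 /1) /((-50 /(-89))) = 178 /25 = 7.12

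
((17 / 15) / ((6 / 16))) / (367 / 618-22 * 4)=-28016 / 810255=-0.03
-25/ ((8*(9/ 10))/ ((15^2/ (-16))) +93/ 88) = -275000/ 5993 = -45.89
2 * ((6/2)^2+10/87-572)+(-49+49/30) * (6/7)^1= -507371/435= -1166.37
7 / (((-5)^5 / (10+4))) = -98 / 3125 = -0.03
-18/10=-9/5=-1.80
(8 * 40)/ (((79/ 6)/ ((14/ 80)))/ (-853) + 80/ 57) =1815184/ 7461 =243.29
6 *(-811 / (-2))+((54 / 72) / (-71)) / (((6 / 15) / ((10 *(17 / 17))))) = 690897 / 284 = 2432.74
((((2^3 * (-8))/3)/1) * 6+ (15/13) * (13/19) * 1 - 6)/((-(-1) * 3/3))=-2531/19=-133.21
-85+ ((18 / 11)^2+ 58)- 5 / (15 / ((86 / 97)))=-24.62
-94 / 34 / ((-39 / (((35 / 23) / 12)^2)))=57575 / 50504688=0.00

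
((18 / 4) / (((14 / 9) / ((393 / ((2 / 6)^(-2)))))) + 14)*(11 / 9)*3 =43219 / 84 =514.51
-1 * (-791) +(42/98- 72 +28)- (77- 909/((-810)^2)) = 342120407/510300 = 670.43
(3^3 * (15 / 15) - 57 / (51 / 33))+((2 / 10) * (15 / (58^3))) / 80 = -2622305229 / 265352320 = -9.88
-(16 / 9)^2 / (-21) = 256 / 1701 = 0.15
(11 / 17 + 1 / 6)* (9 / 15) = 83 / 170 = 0.49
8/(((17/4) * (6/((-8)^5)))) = -524288/51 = -10280.16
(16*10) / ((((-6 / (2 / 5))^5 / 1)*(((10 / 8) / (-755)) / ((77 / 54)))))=744128 / 4100625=0.18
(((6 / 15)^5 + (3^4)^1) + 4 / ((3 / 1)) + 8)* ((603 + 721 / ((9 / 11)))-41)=11001306319 / 84375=130385.85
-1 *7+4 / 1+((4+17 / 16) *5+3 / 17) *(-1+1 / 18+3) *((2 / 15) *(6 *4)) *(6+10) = 683291 / 255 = 2679.57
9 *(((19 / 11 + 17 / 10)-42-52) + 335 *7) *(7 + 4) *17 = 37942011 / 10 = 3794201.10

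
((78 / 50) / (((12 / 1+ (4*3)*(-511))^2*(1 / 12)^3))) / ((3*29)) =13 / 15714375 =0.00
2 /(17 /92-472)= -184 /43407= -0.00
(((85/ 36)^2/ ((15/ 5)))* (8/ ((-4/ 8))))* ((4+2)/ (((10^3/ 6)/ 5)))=-289/ 54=-5.35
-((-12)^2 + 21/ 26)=-3765/ 26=-144.81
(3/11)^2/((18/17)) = 17/242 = 0.07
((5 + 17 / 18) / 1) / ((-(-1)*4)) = 107 / 72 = 1.49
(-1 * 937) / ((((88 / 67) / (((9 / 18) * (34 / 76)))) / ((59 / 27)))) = -62967337 / 180576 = -348.70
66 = 66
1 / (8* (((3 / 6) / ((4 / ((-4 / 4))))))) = -1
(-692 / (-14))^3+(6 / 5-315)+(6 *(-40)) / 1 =206158913 / 1715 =120209.28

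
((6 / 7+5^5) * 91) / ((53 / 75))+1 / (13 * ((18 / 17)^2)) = 89858718017 / 223236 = 402527.90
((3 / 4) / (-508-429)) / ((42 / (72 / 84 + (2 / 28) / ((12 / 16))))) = -5 / 275478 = -0.00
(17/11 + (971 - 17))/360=10511/3960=2.65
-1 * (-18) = 18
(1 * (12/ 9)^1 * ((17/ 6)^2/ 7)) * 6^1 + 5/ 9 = 9.73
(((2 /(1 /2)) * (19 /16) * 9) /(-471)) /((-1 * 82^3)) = 57 /346259104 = 0.00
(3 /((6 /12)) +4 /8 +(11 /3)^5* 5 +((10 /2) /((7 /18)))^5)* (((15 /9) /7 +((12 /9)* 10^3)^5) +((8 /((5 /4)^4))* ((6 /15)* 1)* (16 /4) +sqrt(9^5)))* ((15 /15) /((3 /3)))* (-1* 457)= -14827504910866021514208970369744334102 /21709549378125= -682994596184779786620123.40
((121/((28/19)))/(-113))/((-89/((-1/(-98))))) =2299/27596408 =0.00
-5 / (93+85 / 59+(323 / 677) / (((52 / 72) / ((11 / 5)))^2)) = -843795875 / 16684841528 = -0.05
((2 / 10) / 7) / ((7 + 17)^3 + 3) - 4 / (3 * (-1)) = 215087 / 161315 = 1.33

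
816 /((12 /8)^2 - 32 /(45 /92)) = -146880 /11371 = -12.92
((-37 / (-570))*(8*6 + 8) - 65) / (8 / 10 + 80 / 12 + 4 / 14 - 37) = 122423 / 58349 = 2.10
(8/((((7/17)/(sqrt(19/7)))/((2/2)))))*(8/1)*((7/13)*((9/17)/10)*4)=1152*sqrt(133)/455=29.20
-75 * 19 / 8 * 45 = -64125 / 8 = -8015.62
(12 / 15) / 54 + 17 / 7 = 2309 / 945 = 2.44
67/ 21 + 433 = 9160/ 21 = 436.19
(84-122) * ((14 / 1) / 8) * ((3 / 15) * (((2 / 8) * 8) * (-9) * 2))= 2394 / 5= 478.80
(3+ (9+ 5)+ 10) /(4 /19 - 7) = -171 /43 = -3.98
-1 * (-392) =392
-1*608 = -608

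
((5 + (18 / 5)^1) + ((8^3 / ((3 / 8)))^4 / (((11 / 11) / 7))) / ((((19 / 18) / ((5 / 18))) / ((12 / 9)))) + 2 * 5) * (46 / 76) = 4531747125051437363 / 877230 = 5165973718467.72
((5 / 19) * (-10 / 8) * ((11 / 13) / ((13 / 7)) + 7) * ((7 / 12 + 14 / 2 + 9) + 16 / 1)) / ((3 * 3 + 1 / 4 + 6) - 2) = -1026375 / 170183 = -6.03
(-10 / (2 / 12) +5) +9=-46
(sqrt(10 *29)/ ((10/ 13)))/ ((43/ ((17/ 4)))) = 2.19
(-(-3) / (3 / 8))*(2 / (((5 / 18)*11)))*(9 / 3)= 864 / 55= 15.71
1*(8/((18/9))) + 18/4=17/2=8.50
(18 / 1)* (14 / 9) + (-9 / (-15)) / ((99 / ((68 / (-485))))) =2240632 / 80025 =28.00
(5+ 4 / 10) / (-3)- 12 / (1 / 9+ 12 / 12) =-63 / 5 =-12.60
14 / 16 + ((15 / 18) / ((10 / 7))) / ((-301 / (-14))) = 0.90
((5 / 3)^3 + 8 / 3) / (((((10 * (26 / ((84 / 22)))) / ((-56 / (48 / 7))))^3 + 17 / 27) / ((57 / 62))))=-0.01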